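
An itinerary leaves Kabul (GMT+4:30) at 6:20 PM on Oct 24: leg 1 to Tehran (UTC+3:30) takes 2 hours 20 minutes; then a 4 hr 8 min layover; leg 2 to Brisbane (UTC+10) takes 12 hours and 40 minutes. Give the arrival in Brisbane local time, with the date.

Convert departure to UTC: 6:20 PM − 4:30 = 1:50 PM UTC on Oct 24.
Add 2 hours and 20 minutes leg 1 → 4:10 PM UTC.
Add 4 hours and 8 minutes layover in Tehran → 8:18 PM UTC.
Add 12 hours and 40 minutes leg 2 → 8:58 AM UTC (Oct 25).
Brisbane is UTC+10:00, so local arrival = 8:58 AM + 10:00 = 6:58 PM on Oct 25.

6:58 PM on October 25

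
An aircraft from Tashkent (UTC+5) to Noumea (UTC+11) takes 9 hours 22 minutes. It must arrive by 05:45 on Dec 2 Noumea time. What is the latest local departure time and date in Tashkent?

Target arrival in UTC: 05:45 − 11:00 = 18:45 on Dec 1.
Subtract 9 hours and 22 minutes → departure 09:23 UTC on Dec 1.
Tashkent is UTC+5:00: 09:23 + 5:00 = 14:23 on Dec 1.

14:23 on December 1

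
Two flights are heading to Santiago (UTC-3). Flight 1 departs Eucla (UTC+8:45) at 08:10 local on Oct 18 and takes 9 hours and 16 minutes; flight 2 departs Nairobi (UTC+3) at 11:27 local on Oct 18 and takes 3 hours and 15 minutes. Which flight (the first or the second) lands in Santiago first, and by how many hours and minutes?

Flight 1 in UTC: 08:10 − 8:45 = 23:25 on Oct 17.
+9 hours and 16 minutes → arrive 08:41 UTC on Oct 18.
Flight 2 in UTC: 11:27 − 3:00 = 08:27 on Oct 18.
+3 hours and 15 minutes → arrive 11:42 UTC on Oct 18.
Flight 1 lands earlier by 3 hours 1 minute.

the first, by 3 hours 1 minute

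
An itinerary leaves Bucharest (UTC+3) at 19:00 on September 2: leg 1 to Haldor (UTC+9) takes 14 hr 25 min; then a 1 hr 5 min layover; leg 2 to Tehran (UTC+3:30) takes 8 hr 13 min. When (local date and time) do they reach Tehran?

Convert departure to UTC: 19:00 − 3:00 = 16:00 UTC on Sep 2.
Add 14 hours 25 minutes leg 1 → 06:25 UTC (Sep 3).
Add 1 hour and 5 minutes layover in Haldor → 07:30 UTC.
Add 8 hours 13 minutes leg 2 → 15:43 UTC.
Tehran is UTC+3:30, so local arrival = 15:43 + 3:30 = 19:13 on Sep 3.

19:13 on September 3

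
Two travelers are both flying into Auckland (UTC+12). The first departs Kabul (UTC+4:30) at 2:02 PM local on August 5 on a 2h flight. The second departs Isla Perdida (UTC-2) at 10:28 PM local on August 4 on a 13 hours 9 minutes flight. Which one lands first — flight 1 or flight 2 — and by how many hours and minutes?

Flight 1 in UTC: 2:02 PM − 4:30 = 9:32 AM on Aug 5.
+2 hours → arrive 11:32 AM UTC on Aug 5.
Flight 2 in UTC: 10:28 PM + 2:00 = 12:28 AM on Aug 5.
+13 hours 9 minutes → arrive 1:37 PM UTC on Aug 5.
Flight 1 lands earlier by 2 hours 5 minutes.

the first, by 2 hours 5 minutes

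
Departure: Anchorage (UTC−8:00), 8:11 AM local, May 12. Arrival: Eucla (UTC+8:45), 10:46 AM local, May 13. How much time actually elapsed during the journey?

9 hours 50 minutes

Departure in UTC: 8:11 AM + 8:00 = 4:11 PM on May 12.
Arrival in UTC: 10:46 AM − 8:45 = 2:01 AM on May 13.
Elapsed = 2:01 AM − 4:11 PM (+1 day) = 9 hours 50 minutes.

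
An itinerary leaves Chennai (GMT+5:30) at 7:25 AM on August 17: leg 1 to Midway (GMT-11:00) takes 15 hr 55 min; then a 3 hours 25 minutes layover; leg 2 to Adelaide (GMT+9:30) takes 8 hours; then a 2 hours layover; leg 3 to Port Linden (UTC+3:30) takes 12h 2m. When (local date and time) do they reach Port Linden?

Convert departure to UTC: 7:25 AM − 5:30 = 1:55 AM UTC on Aug 17.
Add 15 hours 55 minutes leg 1 → 5:50 PM UTC.
Add 3 hours and 25 minutes layover in Midway → 9:15 PM UTC.
Add 8 hours leg 2 → 5:15 AM UTC (Aug 18).
Add 2 hours layover in Adelaide → 7:15 AM UTC.
Add 12 hours 2 minutes leg 3 → 7:17 PM UTC.
Port Linden is UTC+3:30, so local arrival = 7:17 PM + 3:30 = 10:47 PM on Aug 18.

10:47 PM on August 18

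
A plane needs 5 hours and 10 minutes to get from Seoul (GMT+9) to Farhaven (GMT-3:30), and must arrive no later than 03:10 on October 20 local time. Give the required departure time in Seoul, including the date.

10:30 on October 20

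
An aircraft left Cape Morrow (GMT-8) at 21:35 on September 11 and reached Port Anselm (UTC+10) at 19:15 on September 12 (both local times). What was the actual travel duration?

3 hours 40 minutes

Departure in UTC: 21:35 + 8:00 = 05:35 on Sep 12.
Arrival in UTC: 19:15 − 10:00 = 09:15 on Sep 12.
Elapsed = 09:15 − 05:35 = 3 hours 40 minutes.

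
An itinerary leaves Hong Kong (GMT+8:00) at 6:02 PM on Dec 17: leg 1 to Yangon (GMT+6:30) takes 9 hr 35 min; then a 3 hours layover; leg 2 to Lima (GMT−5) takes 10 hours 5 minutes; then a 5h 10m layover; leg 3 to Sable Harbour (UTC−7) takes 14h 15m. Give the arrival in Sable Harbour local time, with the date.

9:07 PM on December 18

Convert departure to UTC: 6:02 PM − 8:00 = 10:02 AM UTC on Dec 17.
Add 9 hours 35 minutes leg 1 → 7:37 PM UTC.
Add 3 hours layover in Yangon → 10:37 PM UTC.
Add 10 hours 5 minutes leg 2 → 8:42 AM UTC (Dec 18).
Add 5 hours 10 minutes layover in Lima → 1:52 PM UTC.
Add 14 hours and 15 minutes leg 3 → 4:07 AM UTC (Dec 19).
Sable Harbour is UTC−7:00, so local arrival = 4:07 AM − 7:00 = 9:07 PM on Dec 18.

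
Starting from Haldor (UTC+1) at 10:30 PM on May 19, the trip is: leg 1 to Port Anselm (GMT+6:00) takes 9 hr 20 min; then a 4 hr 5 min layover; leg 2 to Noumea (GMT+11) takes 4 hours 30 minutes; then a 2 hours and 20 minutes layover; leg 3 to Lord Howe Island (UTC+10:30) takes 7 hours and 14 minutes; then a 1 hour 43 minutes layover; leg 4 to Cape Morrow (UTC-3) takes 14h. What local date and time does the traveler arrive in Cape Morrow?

1:42 PM on May 21

Convert departure to UTC: 10:30 PM − 1:00 = 9:30 PM UTC on May 19.
Add 9 hours 20 minutes leg 1 → 6:50 AM UTC (May 20).
Add 4 hours and 5 minutes layover in Port Anselm → 10:55 AM UTC.
Add 4 hours 30 minutes leg 2 → 3:25 PM UTC.
Add 2 hours and 20 minutes layover in Noumea → 5:45 PM UTC.
Add 7 hours 14 minutes leg 3 → 12:59 AM UTC (May 21).
Add 1 hour 43 minutes layover in Lord Howe Island → 2:42 AM UTC.
Add 14 hours leg 4 → 4:42 PM UTC.
Cape Morrow is UTC−3:00, so local arrival = 4:42 PM − 3:00 = 1:42 PM on May 21.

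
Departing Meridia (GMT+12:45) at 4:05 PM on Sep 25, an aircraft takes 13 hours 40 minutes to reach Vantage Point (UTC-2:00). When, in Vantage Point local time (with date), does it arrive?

Vantage Point is 14:45 behind Meridia.
After 13 hours 40 minutes it is 5:45 AM (Sep 26) in Meridia.
Shift by the zone difference: 5:45 AM − 14:45 = 3:00 PM on Sep 25 in Vantage Point.

3:00 PM on Sep 25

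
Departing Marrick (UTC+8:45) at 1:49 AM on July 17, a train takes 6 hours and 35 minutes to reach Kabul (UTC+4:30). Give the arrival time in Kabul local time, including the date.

4:09 AM on July 17

Kabul is 4:15 behind Marrick.
After 6 hours 35 minutes it is 8:24 AM in Marrick.
Shift by the zone difference: 8:24 AM − 4:15 = 4:09 AM on Jul 17 in Kabul.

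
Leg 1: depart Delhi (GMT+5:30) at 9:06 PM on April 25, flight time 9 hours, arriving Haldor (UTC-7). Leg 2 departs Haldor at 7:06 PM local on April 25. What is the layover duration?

1 hour 30 minutes

Convert departure to UTC: 9:06 PM − 5:30 = 3:36 PM UTC on Apr 25.
Add 9 hours flight time → 12:36 AM UTC (Apr 26).
Haldor is UTC−7:00, so local arrival = 12:36 AM − 7:00 = 5:36 PM on Apr 25.
Layover = 7:06 PM − 5:36 PM = 1 hour 30 minutes.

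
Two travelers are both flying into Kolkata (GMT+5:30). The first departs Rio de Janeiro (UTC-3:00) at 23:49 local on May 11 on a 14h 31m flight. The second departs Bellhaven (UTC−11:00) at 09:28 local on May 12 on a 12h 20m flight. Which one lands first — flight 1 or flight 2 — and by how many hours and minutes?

Flight 1 in UTC: 23:49 + 3:00 = 02:49 on May 12.
+14 hours and 31 minutes → arrive 17:20 UTC on May 12.
Flight 2 in UTC: 09:28 + 11:00 = 20:28 on May 12.
+12 hours and 20 minutes → arrive 08:48 UTC on May 13.
Flight 1 lands earlier by 15 hours 28 minutes.

the first, by 15 hours 28 minutes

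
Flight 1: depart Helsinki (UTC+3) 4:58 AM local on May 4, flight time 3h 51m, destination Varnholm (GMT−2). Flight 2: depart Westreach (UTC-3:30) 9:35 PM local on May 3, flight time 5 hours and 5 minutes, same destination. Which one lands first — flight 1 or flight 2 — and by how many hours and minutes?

Flight 1 in UTC: 4:58 AM − 3:00 = 1:58 AM on May 4.
+3 hours 51 minutes → arrive 5:49 AM UTC on May 4.
Flight 2 in UTC: 9:35 PM + 3:30 = 1:05 AM on May 4.
+5 hours and 5 minutes → arrive 6:10 AM UTC on May 4.
Flight 1 lands earlier by 21 minutes.

the first, by 21 minutes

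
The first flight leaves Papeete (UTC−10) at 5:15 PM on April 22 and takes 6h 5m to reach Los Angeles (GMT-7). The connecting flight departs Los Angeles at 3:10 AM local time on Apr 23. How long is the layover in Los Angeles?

50 minutes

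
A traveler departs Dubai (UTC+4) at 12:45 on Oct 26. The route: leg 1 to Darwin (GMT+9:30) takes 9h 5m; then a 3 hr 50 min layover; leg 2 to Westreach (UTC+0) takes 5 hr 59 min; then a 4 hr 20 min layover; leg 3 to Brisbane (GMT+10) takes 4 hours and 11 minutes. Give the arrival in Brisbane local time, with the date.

22:10 on October 27

Convert departure to UTC: 12:45 − 4:00 = 08:45 UTC on Oct 26.
Add 9 hours and 5 minutes leg 1 → 17:50 UTC.
Add 3 hours 50 minutes layover in Darwin → 21:40 UTC.
Add 5 hours 59 minutes leg 2 → 03:39 UTC (Oct 27).
Add 4 hours 20 minutes layover in Westreach → 07:59 UTC.
Add 4 hours 11 minutes leg 3 → 12:10 UTC.
Brisbane is UTC+10:00, so local arrival = 12:10 + 10:00 = 22:10 on Oct 27.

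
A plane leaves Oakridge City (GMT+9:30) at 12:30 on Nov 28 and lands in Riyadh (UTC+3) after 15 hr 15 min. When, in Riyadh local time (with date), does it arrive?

Convert departure to UTC: 12:30 − 9:30 = 03:00 UTC on Nov 28.
Add 15 hours 15 minutes travel time → 18:15 UTC.
Riyadh is UTC+3:00, so local arrival = 18:15 + 3:00 = 21:15 on Nov 28.

21:15 on November 28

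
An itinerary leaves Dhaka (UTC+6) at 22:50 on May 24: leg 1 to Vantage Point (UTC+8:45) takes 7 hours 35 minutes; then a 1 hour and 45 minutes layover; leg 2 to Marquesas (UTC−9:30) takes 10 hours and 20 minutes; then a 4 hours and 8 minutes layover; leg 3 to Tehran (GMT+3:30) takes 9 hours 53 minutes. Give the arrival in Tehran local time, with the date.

06:01 on May 26

Convert departure to UTC: 22:50 − 6:00 = 16:50 UTC on May 24.
Add 7 hours 35 minutes leg 1 → 00:25 UTC (May 25).
Add 1 hour 45 minutes layover in Vantage Point → 02:10 UTC.
Add 10 hours and 20 minutes leg 2 → 12:30 UTC.
Add 4 hours and 8 minutes layover in Marquesas → 16:38 UTC.
Add 9 hours 53 minutes leg 3 → 02:31 UTC (May 26).
Tehran is UTC+3:30, so local arrival = 02:31 + 3:30 = 06:01 on May 26.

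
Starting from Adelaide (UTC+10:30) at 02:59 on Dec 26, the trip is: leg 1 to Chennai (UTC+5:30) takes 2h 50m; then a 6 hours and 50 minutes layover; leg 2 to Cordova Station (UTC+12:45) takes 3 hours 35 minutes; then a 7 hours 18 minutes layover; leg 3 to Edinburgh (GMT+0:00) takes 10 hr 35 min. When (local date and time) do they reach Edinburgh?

23:37 on Dec 26

Convert departure to UTC: 02:59 − 10:30 = 16:29 UTC on Dec 25.
Add 2 hours and 50 minutes leg 1 → 19:19 UTC.
Add 6 hours and 50 minutes layover in Chennai → 02:09 UTC (Dec 26).
Add 3 hours and 35 minutes leg 2 → 05:44 UTC.
Add 7 hours 18 minutes layover in Cordova Station → 13:02 UTC.
Add 10 hours and 35 minutes leg 3 → 23:37 UTC.
Edinburgh is UTC+0, so local arrival is the same: 23:37 on Dec 26.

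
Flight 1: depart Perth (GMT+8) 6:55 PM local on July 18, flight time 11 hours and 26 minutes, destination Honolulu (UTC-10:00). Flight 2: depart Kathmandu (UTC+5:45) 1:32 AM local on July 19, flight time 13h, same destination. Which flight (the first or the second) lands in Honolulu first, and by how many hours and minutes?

the first, by 10 hours 26 minutes

Flight 1 in UTC: 6:55 PM − 8:00 = 10:55 AM on Jul 18.
+11 hours 26 minutes → arrive 10:21 PM UTC on Jul 18.
Flight 2 in UTC: 1:32 AM − 5:45 = 7:47 PM on Jul 18.
+13 hours → arrive 8:47 AM UTC on Jul 19.
Flight 1 lands earlier by 10 hours 26 minutes.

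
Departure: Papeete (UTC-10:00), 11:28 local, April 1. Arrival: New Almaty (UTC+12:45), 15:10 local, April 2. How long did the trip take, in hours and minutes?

4 hours 57 minutes

Departure in UTC: 11:28 + 10:00 = 21:28 on Apr 1.
Arrival in UTC: 15:10 − 12:45 = 02:25 on Apr 2.
Elapsed = 02:25 − 21:28 (+1 day) = 4 hours 57 minutes.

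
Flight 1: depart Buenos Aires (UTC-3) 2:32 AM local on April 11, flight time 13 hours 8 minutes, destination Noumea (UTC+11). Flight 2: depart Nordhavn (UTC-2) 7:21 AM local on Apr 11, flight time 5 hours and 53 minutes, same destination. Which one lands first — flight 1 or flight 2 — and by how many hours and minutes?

Flight 1 in UTC: 2:32 AM + 3:00 = 5:32 AM on Apr 11.
+13 hours 8 minutes → arrive 6:40 PM UTC on Apr 11.
Flight 2 in UTC: 7:21 AM + 2:00 = 9:21 AM on Apr 11.
+5 hours 53 minutes → arrive 3:14 PM UTC on Apr 11.
Flight 2 lands earlier by 3 hours 26 minutes.

the second, by 3 hours 26 minutes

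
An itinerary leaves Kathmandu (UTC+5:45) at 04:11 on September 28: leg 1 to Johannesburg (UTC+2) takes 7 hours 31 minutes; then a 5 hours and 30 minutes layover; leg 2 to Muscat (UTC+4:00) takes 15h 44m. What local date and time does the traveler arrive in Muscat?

Convert departure to UTC: 04:11 − 5:45 = 22:26 UTC on Sep 27.
Add 7 hours 31 minutes leg 1 → 05:57 UTC (Sep 28).
Add 5 hours 30 minutes layover in Johannesburg → 11:27 UTC.
Add 15 hours and 44 minutes leg 2 → 03:11 UTC (Sep 29).
Muscat is UTC+4:00, so local arrival = 03:11 + 4:00 = 07:11 on Sep 29.

07:11 on September 29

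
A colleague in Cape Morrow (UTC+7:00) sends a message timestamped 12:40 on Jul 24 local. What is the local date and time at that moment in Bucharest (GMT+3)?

Bucharest is 4:00 behind Cape Morrow.
Shift by the zone difference: 12:40 − 4:00 = 08:40 on Jul 24 in Bucharest.

08:40 on July 24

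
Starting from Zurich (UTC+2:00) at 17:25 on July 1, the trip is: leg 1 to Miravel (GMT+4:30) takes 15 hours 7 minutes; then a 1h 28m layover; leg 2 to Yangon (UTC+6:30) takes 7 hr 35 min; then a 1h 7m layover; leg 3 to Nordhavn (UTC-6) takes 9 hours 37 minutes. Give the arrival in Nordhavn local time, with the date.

20:19 on Jul 2

Convert departure to UTC: 17:25 − 2:00 = 15:25 UTC on Jul 1.
Add 15 hours and 7 minutes leg 1 → 06:32 UTC (Jul 2).
Add 1 hour 28 minutes layover in Miravel → 08:00 UTC.
Add 7 hours 35 minutes leg 2 → 15:35 UTC.
Add 1 hour and 7 minutes layover in Yangon → 16:42 UTC.
Add 9 hours and 37 minutes leg 3 → 02:19 UTC (Jul 3).
Nordhavn is UTC−6:00, so local arrival = 02:19 − 6:00 = 20:19 on Jul 2.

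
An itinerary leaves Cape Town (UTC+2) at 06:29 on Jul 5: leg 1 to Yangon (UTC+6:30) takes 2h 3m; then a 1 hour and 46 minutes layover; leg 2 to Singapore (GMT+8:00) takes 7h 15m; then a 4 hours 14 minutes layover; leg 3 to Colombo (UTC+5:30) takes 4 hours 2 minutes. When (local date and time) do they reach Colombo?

Convert departure to UTC: 06:29 − 2:00 = 04:29 UTC on Jul 5.
Add 2 hours and 3 minutes leg 1 → 06:32 UTC.
Add 1 hour 46 minutes layover in Yangon → 08:18 UTC.
Add 7 hours and 15 minutes leg 2 → 15:33 UTC.
Add 4 hours and 14 minutes layover in Singapore → 19:47 UTC.
Add 4 hours 2 minutes leg 3 → 23:49 UTC.
Colombo is UTC+5:30, so local arrival = 23:49 + 5:30 = 05:19 on Jul 6.

05:19 on July 6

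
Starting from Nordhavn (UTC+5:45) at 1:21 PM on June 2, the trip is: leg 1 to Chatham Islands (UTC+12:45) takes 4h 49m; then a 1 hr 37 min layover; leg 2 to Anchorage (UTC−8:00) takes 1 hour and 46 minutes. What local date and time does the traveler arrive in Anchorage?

7:48 AM on Jun 2

Convert departure to UTC: 1:21 PM − 5:45 = 7:36 AM UTC on Jun 2.
Add 4 hours 49 minutes leg 1 → 12:25 PM UTC.
Add 1 hour 37 minutes layover in Chatham Islands → 2:02 PM UTC.
Add 1 hour 46 minutes leg 2 → 3:48 PM UTC.
Anchorage is UTC−8:00, so local arrival = 3:48 PM − 8:00 = 7:48 AM on Jun 2.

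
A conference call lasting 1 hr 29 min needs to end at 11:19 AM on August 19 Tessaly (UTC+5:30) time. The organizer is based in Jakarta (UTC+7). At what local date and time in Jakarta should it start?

Target end time in UTC: 11:19 AM − 5:30 = 5:49 AM on Aug 19.
Subtract 1 hour and 29 minutes → start 4:20 AM UTC on Aug 19.
Jakarta is UTC+7:00: 4:20 AM + 7:00 = 11:20 AM on Aug 19.

11:20 AM on August 19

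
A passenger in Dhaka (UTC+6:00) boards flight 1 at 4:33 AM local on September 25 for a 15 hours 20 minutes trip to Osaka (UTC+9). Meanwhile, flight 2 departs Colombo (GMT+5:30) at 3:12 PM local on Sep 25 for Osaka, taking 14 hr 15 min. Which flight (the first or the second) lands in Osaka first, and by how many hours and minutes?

the first, by 10 hours 4 minutes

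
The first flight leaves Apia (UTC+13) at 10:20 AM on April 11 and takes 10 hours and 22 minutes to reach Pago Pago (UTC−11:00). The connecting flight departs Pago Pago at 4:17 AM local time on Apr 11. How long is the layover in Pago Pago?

Convert departure to UTC: 10:20 AM − 13:00 = 9:20 PM UTC on Apr 10.
Add 10 hours and 22 minutes flight time → 7:42 AM UTC (Apr 11).
Pago Pago is UTC−11:00, so local arrival = 7:42 AM − 11:00 = 8:42 PM on Apr 10.
Layover = 4:17 AM − 8:42 PM (+1 day) = 7 hours 35 minutes.

7 hours 35 minutes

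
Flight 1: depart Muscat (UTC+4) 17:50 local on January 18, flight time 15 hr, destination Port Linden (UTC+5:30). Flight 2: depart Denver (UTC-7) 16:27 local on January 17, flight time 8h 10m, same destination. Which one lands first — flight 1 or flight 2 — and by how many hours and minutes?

the second, by 21 hours 13 minutes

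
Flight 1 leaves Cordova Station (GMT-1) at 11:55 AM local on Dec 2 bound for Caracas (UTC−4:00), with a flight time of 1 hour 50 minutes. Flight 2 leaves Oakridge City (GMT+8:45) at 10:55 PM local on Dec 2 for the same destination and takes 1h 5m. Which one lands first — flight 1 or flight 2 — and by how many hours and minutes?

the first, by 30 minutes

Flight 1 in UTC: 11:55 AM + 1:00 = 12:55 PM on Dec 2.
+1 hour and 50 minutes → arrive 2:45 PM UTC on Dec 2.
Flight 2 in UTC: 10:55 PM − 8:45 = 2:10 PM on Dec 2.
+1 hour 5 minutes → arrive 3:15 PM UTC on Dec 2.
Flight 1 lands earlier by 30 minutes.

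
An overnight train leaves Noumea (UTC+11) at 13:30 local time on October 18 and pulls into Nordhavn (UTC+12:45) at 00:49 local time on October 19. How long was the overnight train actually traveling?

9 hours 34 minutes

Departure in UTC: 13:30 − 11:00 = 02:30 on Oct 18.
Arrival in UTC: 00:49 − 12:45 = 12:04 on Oct 18.
Elapsed = 12:04 − 02:30 = 9 hours 34 minutes.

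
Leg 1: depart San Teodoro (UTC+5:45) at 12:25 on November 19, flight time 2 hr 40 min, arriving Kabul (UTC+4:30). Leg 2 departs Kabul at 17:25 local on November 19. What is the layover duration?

Convert departure to UTC: 12:25 − 5:45 = 06:40 UTC on Nov 19.
Add 2 hours and 40 minutes flight time → 09:20 UTC.
Kabul is UTC+4:30, so local arrival = 09:20 + 4:30 = 13:50 on Nov 19.
Layover = 17:25 − 13:50 = 3 hours 35 minutes.

3 hours 35 minutes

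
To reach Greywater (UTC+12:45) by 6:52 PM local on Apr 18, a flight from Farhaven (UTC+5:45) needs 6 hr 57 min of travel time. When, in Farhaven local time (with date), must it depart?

Target arrival in UTC: 6:52 PM − 12:45 = 6:07 AM on Apr 18.
Subtract 6 hours 57 minutes → departure 11:10 PM UTC on Apr 17.
Farhaven is UTC+5:45: 11:10 PM + 5:45 = 4:55 AM on Apr 18.

4:55 AM on Apr 18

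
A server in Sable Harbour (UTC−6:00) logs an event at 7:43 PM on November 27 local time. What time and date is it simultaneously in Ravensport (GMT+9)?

In UTC: 7:43 PM + 6:00 = 1:43 AM on Nov 28.
Ravensport is UTC+9:00: 1:43 AM + 9:00 = 10:43 AM on Nov 28.

10:43 AM on Nov 28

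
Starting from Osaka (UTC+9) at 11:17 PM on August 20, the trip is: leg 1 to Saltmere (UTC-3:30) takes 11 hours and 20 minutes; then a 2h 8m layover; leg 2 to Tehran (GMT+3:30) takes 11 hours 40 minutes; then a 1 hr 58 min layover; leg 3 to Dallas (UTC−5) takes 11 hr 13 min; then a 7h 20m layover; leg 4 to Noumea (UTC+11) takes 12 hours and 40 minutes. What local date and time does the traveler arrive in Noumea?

11:36 AM on Aug 23

Convert departure to UTC: 11:17 PM − 9:00 = 2:17 PM UTC on Aug 20.
Add 11 hours 20 minutes leg 1 → 1:37 AM UTC (Aug 21).
Add 2 hours and 8 minutes layover in Saltmere → 3:45 AM UTC.
Add 11 hours and 40 minutes leg 2 → 3:25 PM UTC.
Add 1 hour 58 minutes layover in Tehran → 5:23 PM UTC.
Add 11 hours 13 minutes leg 3 → 4:36 AM UTC (Aug 22).
Add 7 hours and 20 minutes layover in Dallas → 11:56 AM UTC.
Add 12 hours 40 minutes leg 4 → 12:36 AM UTC (Aug 23).
Noumea is UTC+11:00, so local arrival = 12:36 AM + 11:00 = 11:36 AM on Aug 23.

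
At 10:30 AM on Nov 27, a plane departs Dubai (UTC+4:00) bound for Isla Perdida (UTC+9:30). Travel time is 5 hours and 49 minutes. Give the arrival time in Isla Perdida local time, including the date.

9:49 PM on Nov 27

Isla Perdida is 5:30 ahead of Dubai.
After 5 hours and 49 minutes it is 4:19 PM in Dubai.
Shift by the zone difference: 4:19 PM + 5:30 = 9:49 PM on Nov 27 in Isla Perdida.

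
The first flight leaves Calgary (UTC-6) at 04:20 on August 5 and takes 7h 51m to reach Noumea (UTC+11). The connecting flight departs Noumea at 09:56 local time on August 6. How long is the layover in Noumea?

4 hours 45 minutes

Convert departure to UTC: 04:20 + 6:00 = 10:20 UTC on Aug 5.
Add 7 hours and 51 minutes flight time → 18:11 UTC.
Noumea is UTC+11:00, so local arrival = 18:11 + 11:00 = 05:11 on Aug 6.
Layover = 09:56 − 05:11 = 4 hours 45 minutes.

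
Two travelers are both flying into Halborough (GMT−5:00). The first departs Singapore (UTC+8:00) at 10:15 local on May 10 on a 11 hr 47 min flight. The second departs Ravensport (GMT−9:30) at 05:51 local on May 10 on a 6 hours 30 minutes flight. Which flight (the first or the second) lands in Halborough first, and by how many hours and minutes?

Flight 1 in UTC: 10:15 − 8:00 = 02:15 on May 10.
+11 hours and 47 minutes → arrive 14:02 UTC on May 10.
Flight 2 in UTC: 05:51 + 9:30 = 15:21 on May 10.
+6 hours 30 minutes → arrive 21:51 UTC on May 10.
Flight 1 lands earlier by 7 hours 49 minutes.

the first, by 7 hours 49 minutes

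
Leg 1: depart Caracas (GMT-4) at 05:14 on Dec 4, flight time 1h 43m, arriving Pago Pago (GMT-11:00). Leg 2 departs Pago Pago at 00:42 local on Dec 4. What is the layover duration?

Convert departure to UTC: 05:14 + 4:00 = 09:14 UTC on Dec 4.
Add 1 hour 43 minutes flight time → 10:57 UTC.
Pago Pago is UTC−11:00, so local arrival = 10:57 − 11:00 = 23:57 on Dec 3.
Layover = 00:42 − 23:57 (+1 day) = 45 minutes.

45 minutes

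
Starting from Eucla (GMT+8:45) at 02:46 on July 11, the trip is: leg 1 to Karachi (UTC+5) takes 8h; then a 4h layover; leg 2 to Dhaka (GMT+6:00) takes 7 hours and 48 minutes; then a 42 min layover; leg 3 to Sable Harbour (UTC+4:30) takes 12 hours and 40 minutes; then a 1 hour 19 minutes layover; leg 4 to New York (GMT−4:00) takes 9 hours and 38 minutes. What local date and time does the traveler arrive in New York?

Convert departure to UTC: 02:46 − 8:45 = 18:01 UTC on Jul 10.
Add 8 hours leg 1 → 02:01 UTC (Jul 11).
Add 4 hours layover in Karachi → 06:01 UTC.
Add 7 hours and 48 minutes leg 2 → 13:49 UTC.
Add 42 minutes layover in Dhaka → 14:31 UTC.
Add 12 hours 40 minutes leg 3 → 03:11 UTC (Jul 12).
Add 1 hour 19 minutes layover in Sable Harbour → 04:30 UTC.
Add 9 hours 38 minutes leg 4 → 14:08 UTC.
New York is UTC−4:00, so local arrival = 14:08 − 4:00 = 10:08 on Jul 12.

10:08 on July 12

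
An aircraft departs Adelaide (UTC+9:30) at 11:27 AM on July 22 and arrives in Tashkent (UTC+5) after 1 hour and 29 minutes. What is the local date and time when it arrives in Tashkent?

8:26 AM on July 22

Convert departure to UTC: 11:27 AM − 9:30 = 1:57 AM UTC on Jul 22.
Add 1 hour and 29 minutes travel time → 3:26 AM UTC.
Tashkent is UTC+5:00, so local arrival = 3:26 AM + 5:00 = 8:26 AM on Jul 22.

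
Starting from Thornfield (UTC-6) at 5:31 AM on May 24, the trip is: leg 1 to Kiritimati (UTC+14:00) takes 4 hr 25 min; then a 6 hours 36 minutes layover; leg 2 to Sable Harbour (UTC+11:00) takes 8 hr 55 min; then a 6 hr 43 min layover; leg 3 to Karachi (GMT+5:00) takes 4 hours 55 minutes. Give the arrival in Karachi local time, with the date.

12:05 AM on May 26

Convert departure to UTC: 5:31 AM + 6:00 = 11:31 AM UTC on May 24.
Add 4 hours and 25 minutes leg 1 → 3:56 PM UTC.
Add 6 hours 36 minutes layover in Kiritimati → 10:32 PM UTC.
Add 8 hours and 55 minutes leg 2 → 7:27 AM UTC (May 25).
Add 6 hours 43 minutes layover in Sable Harbour → 2:10 PM UTC.
Add 4 hours and 55 minutes leg 3 → 7:05 PM UTC.
Karachi is UTC+5:00, so local arrival = 7:05 PM + 5:00 = 12:05 AM on May 26.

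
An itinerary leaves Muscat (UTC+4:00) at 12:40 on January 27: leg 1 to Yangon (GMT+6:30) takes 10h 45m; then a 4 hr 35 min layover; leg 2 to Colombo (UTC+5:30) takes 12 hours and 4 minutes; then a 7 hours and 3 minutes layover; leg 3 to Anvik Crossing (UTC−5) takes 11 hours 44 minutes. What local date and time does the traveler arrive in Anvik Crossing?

Convert departure to UTC: 12:40 − 4:00 = 08:40 UTC on Jan 27.
Add 10 hours 45 minutes leg 1 → 19:25 UTC.
Add 4 hours and 35 minutes layover in Yangon → 00:00 UTC (Jan 28).
Add 12 hours 4 minutes leg 2 → 12:04 UTC.
Add 7 hours and 3 minutes layover in Colombo → 19:07 UTC.
Add 11 hours 44 minutes leg 3 → 06:51 UTC (Jan 29).
Anvik Crossing is UTC−5:00, so local arrival = 06:51 − 5:00 = 01:51 on Jan 29.

01:51 on January 29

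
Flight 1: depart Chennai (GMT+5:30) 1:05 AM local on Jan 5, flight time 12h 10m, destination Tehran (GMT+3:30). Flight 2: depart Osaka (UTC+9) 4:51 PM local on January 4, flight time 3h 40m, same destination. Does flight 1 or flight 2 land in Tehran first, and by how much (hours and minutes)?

the second, by 20 hours 14 minutes

Flight 1 in UTC: 1:05 AM − 5:30 = 7:35 PM on Jan 4.
+12 hours 10 minutes → arrive 7:45 AM UTC on Jan 5.
Flight 2 in UTC: 4:51 PM − 9:00 = 7:51 AM on Jan 4.
+3 hours 40 minutes → arrive 11:31 AM UTC on Jan 4.
Flight 2 lands earlier by 20 hours 14 minutes.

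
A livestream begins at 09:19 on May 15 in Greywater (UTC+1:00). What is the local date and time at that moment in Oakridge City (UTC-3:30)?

04:49 on May 15

In UTC: 09:19 − 1:00 = 08:19 on May 15.
Oakridge City is UTC−3:30: 08:19 − 3:30 = 04:49 on May 15.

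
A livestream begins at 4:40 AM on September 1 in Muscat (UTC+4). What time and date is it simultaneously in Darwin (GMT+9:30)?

10:10 AM on September 1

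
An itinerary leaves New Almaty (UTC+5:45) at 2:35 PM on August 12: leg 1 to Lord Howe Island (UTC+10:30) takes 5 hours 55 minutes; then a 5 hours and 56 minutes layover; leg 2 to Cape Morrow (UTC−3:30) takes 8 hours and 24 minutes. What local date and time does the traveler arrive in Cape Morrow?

1:35 AM on August 13

Convert departure to UTC: 2:35 PM − 5:45 = 8:50 AM UTC on Aug 12.
Add 5 hours and 55 minutes leg 1 → 2:45 PM UTC.
Add 5 hours 56 minutes layover in Lord Howe Island → 8:41 PM UTC.
Add 8 hours 24 minutes leg 2 → 5:05 AM UTC (Aug 13).
Cape Morrow is UTC−3:30, so local arrival = 5:05 AM − 3:30 = 1:35 AM on Aug 13.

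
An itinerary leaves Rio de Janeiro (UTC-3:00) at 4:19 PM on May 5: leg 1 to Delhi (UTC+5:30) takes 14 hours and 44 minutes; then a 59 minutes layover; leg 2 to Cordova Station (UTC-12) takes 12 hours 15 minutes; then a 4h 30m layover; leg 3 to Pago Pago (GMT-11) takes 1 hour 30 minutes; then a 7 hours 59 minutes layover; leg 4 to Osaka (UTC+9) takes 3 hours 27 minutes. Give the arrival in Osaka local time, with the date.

1:43 AM on May 8

Convert departure to UTC: 4:19 PM + 3:00 = 7:19 PM UTC on May 5.
Add 14 hours and 44 minutes leg 1 → 10:03 AM UTC (May 6).
Add 59 minutes layover in Delhi → 11:02 AM UTC.
Add 12 hours 15 minutes leg 2 → 11:17 PM UTC.
Add 4 hours and 30 minutes layover in Cordova Station → 3:47 AM UTC (May 7).
Add 1 hour and 30 minutes leg 3 → 5:17 AM UTC.
Add 7 hours 59 minutes layover in Pago Pago → 1:16 PM UTC.
Add 3 hours 27 minutes leg 4 → 4:43 PM UTC.
Osaka is UTC+9:00, so local arrival = 4:43 PM + 9:00 = 1:43 AM on May 8.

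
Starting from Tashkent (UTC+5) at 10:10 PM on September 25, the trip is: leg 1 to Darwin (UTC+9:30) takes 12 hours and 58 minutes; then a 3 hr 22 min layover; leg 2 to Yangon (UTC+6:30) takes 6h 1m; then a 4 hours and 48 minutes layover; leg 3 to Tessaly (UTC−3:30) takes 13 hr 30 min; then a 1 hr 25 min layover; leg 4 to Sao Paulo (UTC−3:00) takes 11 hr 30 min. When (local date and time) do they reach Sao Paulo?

7:44 PM on September 27

Convert departure to UTC: 10:10 PM − 5:00 = 5:10 PM UTC on Sep 25.
Add 12 hours and 58 minutes leg 1 → 6:08 AM UTC (Sep 26).
Add 3 hours and 22 minutes layover in Darwin → 9:30 AM UTC.
Add 6 hours 1 minute leg 2 → 3:31 PM UTC.
Add 4 hours and 48 minutes layover in Yangon → 8:19 PM UTC.
Add 13 hours 30 minutes leg 3 → 9:49 AM UTC (Sep 27).
Add 1 hour 25 minutes layover in Tessaly → 11:14 AM UTC.
Add 11 hours and 30 minutes leg 4 → 10:44 PM UTC.
Sao Paulo is UTC−3:00, so local arrival = 10:44 PM − 3:00 = 7:44 PM on Sep 27.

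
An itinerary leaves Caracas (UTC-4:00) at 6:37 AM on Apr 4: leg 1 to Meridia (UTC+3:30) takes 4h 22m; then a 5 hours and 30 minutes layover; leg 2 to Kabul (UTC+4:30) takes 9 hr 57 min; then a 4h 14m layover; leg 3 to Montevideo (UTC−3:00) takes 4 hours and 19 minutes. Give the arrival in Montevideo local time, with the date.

Convert departure to UTC: 6:37 AM + 4:00 = 10:37 AM UTC on Apr 4.
Add 4 hours and 22 minutes leg 1 → 2:59 PM UTC.
Add 5 hours 30 minutes layover in Meridia → 8:29 PM UTC.
Add 9 hours and 57 minutes leg 2 → 6:26 AM UTC (Apr 5).
Add 4 hours 14 minutes layover in Kabul → 10:40 AM UTC.
Add 4 hours 19 minutes leg 3 → 2:59 PM UTC.
Montevideo is UTC−3:00, so local arrival = 2:59 PM − 3:00 = 11:59 AM on Apr 5.

11:59 AM on April 5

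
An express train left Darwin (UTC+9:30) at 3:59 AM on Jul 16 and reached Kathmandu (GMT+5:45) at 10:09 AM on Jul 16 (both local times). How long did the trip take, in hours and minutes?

9 hours 55 minutes

Departure in UTC: 3:59 AM − 9:30 = 6:29 PM on Jul 15.
Arrival in UTC: 10:09 AM − 5:45 = 4:24 AM on Jul 16.
Elapsed = 4:24 AM − 6:29 PM (+1 day) = 9 hours 55 minutes.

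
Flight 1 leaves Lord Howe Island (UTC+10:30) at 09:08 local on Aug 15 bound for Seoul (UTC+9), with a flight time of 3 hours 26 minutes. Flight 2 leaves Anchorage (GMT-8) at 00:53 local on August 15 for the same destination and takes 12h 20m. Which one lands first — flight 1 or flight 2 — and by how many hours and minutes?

Flight 1 in UTC: 09:08 − 10:30 = 22:38 on Aug 14.
+3 hours 26 minutes → arrive 02:04 UTC on Aug 15.
Flight 2 in UTC: 00:53 + 8:00 = 08:53 on Aug 15.
+12 hours and 20 minutes → arrive 21:13 UTC on Aug 15.
Flight 1 lands earlier by 19 hours 9 minutes.

the first, by 19 hours 9 minutes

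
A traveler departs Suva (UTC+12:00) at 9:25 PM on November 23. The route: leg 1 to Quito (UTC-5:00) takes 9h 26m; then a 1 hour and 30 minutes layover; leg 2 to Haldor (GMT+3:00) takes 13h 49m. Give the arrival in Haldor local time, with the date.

Convert departure to UTC: 9:25 PM − 12:00 = 9:25 AM UTC on Nov 23.
Add 9 hours 26 minutes leg 1 → 6:51 PM UTC.
Add 1 hour 30 minutes layover in Quito → 8:21 PM UTC.
Add 13 hours 49 minutes leg 2 → 10:10 AM UTC (Nov 24).
Haldor is UTC+3:00, so local arrival = 10:10 AM + 3:00 = 1:10 PM on Nov 24.

1:10 PM on November 24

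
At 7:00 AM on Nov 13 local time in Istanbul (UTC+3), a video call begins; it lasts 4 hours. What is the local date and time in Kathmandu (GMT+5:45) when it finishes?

1:45 PM on Nov 13

Kathmandu is 2:45 ahead of Istanbul.
After 4 hours it is 11:00 AM in Istanbul.
Shift by the zone difference: 11:00 AM + 2:45 = 1:45 PM on Nov 13 in Kathmandu.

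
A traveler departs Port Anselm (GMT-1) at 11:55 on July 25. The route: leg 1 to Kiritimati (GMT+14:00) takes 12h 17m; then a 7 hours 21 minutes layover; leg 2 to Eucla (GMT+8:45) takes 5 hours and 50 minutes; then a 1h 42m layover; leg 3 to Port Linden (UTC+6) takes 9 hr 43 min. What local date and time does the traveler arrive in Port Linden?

Convert departure to UTC: 11:55 + 1:00 = 12:55 UTC on Jul 25.
Add 12 hours 17 minutes leg 1 → 01:12 UTC (Jul 26).
Add 7 hours 21 minutes layover in Kiritimati → 08:33 UTC.
Add 5 hours 50 minutes leg 2 → 14:23 UTC.
Add 1 hour 42 minutes layover in Eucla → 16:05 UTC.
Add 9 hours 43 minutes leg 3 → 01:48 UTC (Jul 27).
Port Linden is UTC+6:00, so local arrival = 01:48 + 6:00 = 07:48 on Jul 27.

07:48 on July 27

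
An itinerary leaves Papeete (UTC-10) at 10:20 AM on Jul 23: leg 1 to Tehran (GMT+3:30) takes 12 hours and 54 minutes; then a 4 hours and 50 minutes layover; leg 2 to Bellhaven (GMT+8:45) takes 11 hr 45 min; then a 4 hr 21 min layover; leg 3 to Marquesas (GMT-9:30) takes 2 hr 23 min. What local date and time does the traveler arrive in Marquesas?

Convert departure to UTC: 10:20 AM + 10:00 = 8:20 PM UTC on Jul 23.
Add 12 hours and 54 minutes leg 1 → 9:14 AM UTC (Jul 24).
Add 4 hours and 50 minutes layover in Tehran → 2:04 PM UTC.
Add 11 hours and 45 minutes leg 2 → 1:49 AM UTC (Jul 25).
Add 4 hours and 21 minutes layover in Bellhaven → 6:10 AM UTC.
Add 2 hours and 23 minutes leg 3 → 8:33 AM UTC.
Marquesas is UTC−9:30, so local arrival = 8:33 AM − 9:30 = 11:03 PM on Jul 24.

11:03 PM on July 24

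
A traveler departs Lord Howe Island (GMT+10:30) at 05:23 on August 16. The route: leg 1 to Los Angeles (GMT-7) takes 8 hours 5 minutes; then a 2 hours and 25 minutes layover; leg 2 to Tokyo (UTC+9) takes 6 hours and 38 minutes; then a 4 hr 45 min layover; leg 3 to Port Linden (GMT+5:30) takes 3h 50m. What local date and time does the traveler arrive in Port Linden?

Convert departure to UTC: 05:23 − 10:30 = 18:53 UTC on Aug 15.
Add 8 hours 5 minutes leg 1 → 02:58 UTC (Aug 16).
Add 2 hours and 25 minutes layover in Los Angeles → 05:23 UTC.
Add 6 hours and 38 minutes leg 2 → 12:01 UTC.
Add 4 hours 45 minutes layover in Tokyo → 16:46 UTC.
Add 3 hours and 50 minutes leg 3 → 20:36 UTC.
Port Linden is UTC+5:30, so local arrival = 20:36 + 5:30 = 02:06 on Aug 17.

02:06 on Aug 17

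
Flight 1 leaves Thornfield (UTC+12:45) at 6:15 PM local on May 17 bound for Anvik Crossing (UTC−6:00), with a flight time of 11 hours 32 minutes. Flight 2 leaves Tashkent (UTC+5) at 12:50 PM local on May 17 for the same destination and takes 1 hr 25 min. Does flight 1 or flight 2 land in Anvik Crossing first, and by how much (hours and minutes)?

Flight 1 in UTC: 6:15 PM − 12:45 = 5:30 AM on May 17.
+11 hours and 32 minutes → arrive 5:02 PM UTC on May 17.
Flight 2 in UTC: 12:50 PM − 5:00 = 7:50 AM on May 17.
+1 hour and 25 minutes → arrive 9:15 AM UTC on May 17.
Flight 2 lands earlier by 7 hours 47 minutes.

the second, by 7 hours 47 minutes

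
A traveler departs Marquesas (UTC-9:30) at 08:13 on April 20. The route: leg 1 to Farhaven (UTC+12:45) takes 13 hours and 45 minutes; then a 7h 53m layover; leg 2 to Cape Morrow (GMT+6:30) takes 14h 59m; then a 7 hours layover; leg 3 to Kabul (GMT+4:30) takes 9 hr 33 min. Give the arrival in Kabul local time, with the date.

03:23 on Apr 23

Convert departure to UTC: 08:13 + 9:30 = 17:43 UTC on Apr 20.
Add 13 hours 45 minutes leg 1 → 07:28 UTC (Apr 21).
Add 7 hours and 53 minutes layover in Farhaven → 15:21 UTC.
Add 14 hours 59 minutes leg 2 → 06:20 UTC (Apr 22).
Add 7 hours layover in Cape Morrow → 13:20 UTC.
Add 9 hours and 33 minutes leg 3 → 22:53 UTC.
Kabul is UTC+4:30, so local arrival = 22:53 + 4:30 = 03:23 on Apr 23.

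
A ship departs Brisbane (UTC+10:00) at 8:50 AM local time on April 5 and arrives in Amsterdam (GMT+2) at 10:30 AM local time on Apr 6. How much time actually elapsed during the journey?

Amsterdam is 8:00 behind Brisbane.
Clock-face elapsed time (ignoring zones) is 25 hours 40 minutes.
Actual elapsed = 25 hours 40 minutes + 8:00 = 33 hours 40 minutes.

33 hours 40 minutes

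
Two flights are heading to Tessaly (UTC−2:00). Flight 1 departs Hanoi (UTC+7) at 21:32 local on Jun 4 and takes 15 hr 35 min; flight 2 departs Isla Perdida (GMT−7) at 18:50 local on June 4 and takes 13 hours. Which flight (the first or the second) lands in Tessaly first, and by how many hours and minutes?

Flight 1 in UTC: 21:32 − 7:00 = 14:32 on Jun 4.
+15 hours and 35 minutes → arrive 06:07 UTC on Jun 5.
Flight 2 in UTC: 18:50 + 7:00 = 01:50 on Jun 5.
+13 hours → arrive 14:50 UTC on Jun 5.
Flight 1 lands earlier by 8 hours 43 minutes.

the first, by 8 hours 43 minutes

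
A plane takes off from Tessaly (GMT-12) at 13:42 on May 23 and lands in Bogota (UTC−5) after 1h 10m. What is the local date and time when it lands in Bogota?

Convert departure to UTC: 13:42 + 12:00 = 01:42 UTC on May 24.
Add 1 hour and 10 minutes travel time → 02:52 UTC.
Bogota is UTC−5:00, so local arrival = 02:52 − 5:00 = 21:52 on May 23.

21:52 on May 23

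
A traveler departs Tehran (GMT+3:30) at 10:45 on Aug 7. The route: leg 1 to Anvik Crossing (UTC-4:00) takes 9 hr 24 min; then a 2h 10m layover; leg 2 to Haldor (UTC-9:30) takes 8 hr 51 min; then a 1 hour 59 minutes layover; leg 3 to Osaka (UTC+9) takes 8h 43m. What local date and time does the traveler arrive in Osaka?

23:22 on August 8

Convert departure to UTC: 10:45 − 3:30 = 07:15 UTC on Aug 7.
Add 9 hours and 24 minutes leg 1 → 16:39 UTC.
Add 2 hours and 10 minutes layover in Anvik Crossing → 18:49 UTC.
Add 8 hours 51 minutes leg 2 → 03:40 UTC (Aug 8).
Add 1 hour and 59 minutes layover in Haldor → 05:39 UTC.
Add 8 hours and 43 minutes leg 3 → 14:22 UTC.
Osaka is UTC+9:00, so local arrival = 14:22 + 9:00 = 23:22 on Aug 8.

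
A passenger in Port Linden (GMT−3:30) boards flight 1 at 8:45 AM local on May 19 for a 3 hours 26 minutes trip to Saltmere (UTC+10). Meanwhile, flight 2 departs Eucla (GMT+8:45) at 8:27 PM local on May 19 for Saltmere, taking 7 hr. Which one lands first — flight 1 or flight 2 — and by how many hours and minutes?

the first, by 3 hours 1 minute

Flight 1 in UTC: 8:45 AM + 3:30 = 12:15 PM on May 19.
+3 hours 26 minutes → arrive 3:41 PM UTC on May 19.
Flight 2 in UTC: 8:27 PM − 8:45 = 11:42 AM on May 19.
+7 hours → arrive 6:42 PM UTC on May 19.
Flight 1 lands earlier by 3 hours 1 minute.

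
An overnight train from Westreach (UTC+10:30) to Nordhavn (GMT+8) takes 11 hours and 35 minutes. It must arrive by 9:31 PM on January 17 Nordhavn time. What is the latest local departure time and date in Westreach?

12:26 PM on January 17

Target arrival in UTC: 9:31 PM − 8:00 = 1:31 PM on Jan 17.
Subtract 11 hours and 35 minutes → departure 1:56 AM UTC on Jan 17.
Westreach is UTC+10:30: 1:56 AM + 10:30 = 12:26 PM on Jan 17.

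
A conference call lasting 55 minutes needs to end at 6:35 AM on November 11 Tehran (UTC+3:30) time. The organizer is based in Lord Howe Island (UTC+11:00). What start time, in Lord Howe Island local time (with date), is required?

1:10 PM on Nov 11

Target end time in UTC: 6:35 AM − 3:30 = 3:05 AM on Nov 11.
Subtract 55 minutes → start 2:10 AM UTC on Nov 11.
Lord Howe Island is UTC+11:00: 2:10 AM + 11:00 = 1:10 PM on Nov 11.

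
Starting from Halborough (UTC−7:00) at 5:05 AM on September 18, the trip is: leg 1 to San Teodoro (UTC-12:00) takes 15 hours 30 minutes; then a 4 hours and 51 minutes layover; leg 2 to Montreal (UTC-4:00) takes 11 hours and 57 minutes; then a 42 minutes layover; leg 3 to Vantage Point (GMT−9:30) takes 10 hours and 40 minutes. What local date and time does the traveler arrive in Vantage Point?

Convert departure to UTC: 5:05 AM + 7:00 = 12:05 PM UTC on Sep 18.
Add 15 hours and 30 minutes leg 1 → 3:35 AM UTC (Sep 19).
Add 4 hours 51 minutes layover in San Teodoro → 8:26 AM UTC.
Add 11 hours and 57 minutes leg 2 → 8:23 PM UTC.
Add 42 minutes layover in Montreal → 9:05 PM UTC.
Add 10 hours and 40 minutes leg 3 → 7:45 AM UTC (Sep 20).
Vantage Point is UTC−9:30, so local arrival = 7:45 AM − 9:30 = 10:15 PM on Sep 19.

10:15 PM on September 19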